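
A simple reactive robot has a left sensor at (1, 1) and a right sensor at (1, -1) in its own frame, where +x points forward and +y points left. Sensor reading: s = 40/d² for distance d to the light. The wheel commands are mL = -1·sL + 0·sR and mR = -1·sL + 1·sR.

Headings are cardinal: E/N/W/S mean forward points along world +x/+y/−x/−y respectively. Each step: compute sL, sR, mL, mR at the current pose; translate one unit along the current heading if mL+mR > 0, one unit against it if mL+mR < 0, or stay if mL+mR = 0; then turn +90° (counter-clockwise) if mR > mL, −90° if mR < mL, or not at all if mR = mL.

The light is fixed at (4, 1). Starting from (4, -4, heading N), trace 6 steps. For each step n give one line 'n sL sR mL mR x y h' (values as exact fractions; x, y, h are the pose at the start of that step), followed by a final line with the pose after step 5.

0 40/17 40/17 -40/17 0 4 -4 N
1 4/5 20/13 -4/5 48/65 4 -5 W
2 40/53 40/49 -40/53 160/2597 5 -5 S
3 2 1 -2 -1 5 -4 E
4 40/17 40/17 -40/17 0 4 -4 N
5 4/5 20/13 -4/5 48/65 4 -5 W
final 5 -5 S

n=0: pose=(4,-4,N); sL=40/17, sR=40/17; mL=-40/17, mR=0; mL+mR=-40/17 → advance -1; mR−mL=40/17 → turn +1·90°
n=1: pose=(4,-5,W); sL=4/5, sR=20/13; mL=-4/5, mR=48/65; mL+mR=-4/65 → advance -1; mR−mL=20/13 → turn +1·90°
n=2: pose=(5,-5,S); sL=40/53, sR=40/49; mL=-40/53, mR=160/2597; mL+mR=-1800/2597 → advance -1; mR−mL=40/49 → turn +1·90°
n=3: pose=(5,-4,E); sL=2, sR=1; mL=-2, mR=-1; mL+mR=-3 → advance -1; mR−mL=1 → turn +1·90°
n=4: pose=(4,-4,N); sL=40/17, sR=40/17; mL=-40/17, mR=0; mL+mR=-40/17 → advance -1; mR−mL=40/17 → turn +1·90°
n=5: pose=(4,-5,W); sL=4/5, sR=20/13; mL=-4/5, mR=48/65; mL+mR=-4/65 → advance -1; mR−mL=20/13 → turn +1·90°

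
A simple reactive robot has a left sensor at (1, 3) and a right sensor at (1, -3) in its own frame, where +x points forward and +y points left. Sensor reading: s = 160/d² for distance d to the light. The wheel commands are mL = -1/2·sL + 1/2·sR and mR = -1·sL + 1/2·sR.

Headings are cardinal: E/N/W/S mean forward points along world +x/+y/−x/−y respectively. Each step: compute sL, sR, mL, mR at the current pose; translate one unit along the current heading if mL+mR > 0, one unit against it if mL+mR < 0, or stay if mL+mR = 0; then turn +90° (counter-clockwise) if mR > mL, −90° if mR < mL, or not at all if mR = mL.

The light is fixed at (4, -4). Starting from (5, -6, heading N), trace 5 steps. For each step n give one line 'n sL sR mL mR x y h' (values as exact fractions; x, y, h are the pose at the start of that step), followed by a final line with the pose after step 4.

0 32 160/17 -192/17 -464/17 5 -6 N
1 40 4 -18 -38 5 -7 E
2 32/5 32/5 0 -16/5 4 -7 S
3 80/13 80 480/13 440/13 4 -6 W
4 160/17 32 192/17 112/17 3 -6 N
final 3 -5 E

n=0: pose=(5,-6,N); sL=32, sR=160/17; mL=-192/17, mR=-464/17; mL+mR=-656/17 → advance -1; mR−mL=-16 → turn -1·90°
n=1: pose=(5,-7,E); sL=40, sR=4; mL=-18, mR=-38; mL+mR=-56 → advance -1; mR−mL=-20 → turn -1·90°
n=2: pose=(4,-7,S); sL=32/5, sR=32/5; mL=0, mR=-16/5; mL+mR=-16/5 → advance -1; mR−mL=-16/5 → turn -1·90°
n=3: pose=(4,-6,W); sL=80/13, sR=80; mL=480/13, mR=440/13; mL+mR=920/13 → advance +1; mR−mL=-40/13 → turn -1·90°
n=4: pose=(3,-6,N); sL=160/17, sR=32; mL=192/17, mR=112/17; mL+mR=304/17 → advance +1; mR−mL=-80/17 → turn -1·90°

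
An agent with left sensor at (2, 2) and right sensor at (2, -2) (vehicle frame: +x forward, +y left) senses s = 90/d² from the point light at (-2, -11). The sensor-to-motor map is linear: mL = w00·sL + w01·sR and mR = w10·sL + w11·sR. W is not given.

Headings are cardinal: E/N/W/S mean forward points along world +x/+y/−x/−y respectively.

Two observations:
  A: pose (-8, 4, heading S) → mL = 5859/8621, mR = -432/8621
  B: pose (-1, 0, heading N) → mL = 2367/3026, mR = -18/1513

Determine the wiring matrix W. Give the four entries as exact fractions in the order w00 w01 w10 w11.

obs A: pose=(-8,4,S) → sL=18/37, sR=90/233, mL=5859/8621, mR=-432/8621
obs B: pose=(-1,0,N) → sL=9/17, sR=45/89, mL=2367/3026, mR=-18/1513
sensor matrix S = [[18/37, 90/233], [9/17, 45/89]]; det S = 541080/13043573
solve [mL_A; mL_B] = S·[w00; w01] and [mR_A; mR_B] = S·[w10; w11]:
  w00 = 1, w01 = 1/2, w10 = -1/2, w11 = 1/2

1 1/2 -1/2 1/2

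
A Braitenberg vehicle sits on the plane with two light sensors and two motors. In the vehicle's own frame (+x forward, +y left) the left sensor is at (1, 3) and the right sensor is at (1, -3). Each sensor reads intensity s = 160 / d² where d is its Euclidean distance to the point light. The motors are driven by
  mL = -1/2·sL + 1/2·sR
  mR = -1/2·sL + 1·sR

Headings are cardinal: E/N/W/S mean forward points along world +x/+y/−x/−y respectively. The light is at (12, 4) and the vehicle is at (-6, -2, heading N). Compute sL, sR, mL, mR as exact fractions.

left sensor world pos  = (-9, -1); dL² = 466
right sensor world pos = (-3, -1); dR² = 250
sL = 160/466 = 80/233
sR = 160/250 = 16/25
mL = -1/2·sL + 1/2·sR = 864/5825
mR = -1/2·sL + 1·sR = 2728/5825

80/233 16/25 864/5825 2728/5825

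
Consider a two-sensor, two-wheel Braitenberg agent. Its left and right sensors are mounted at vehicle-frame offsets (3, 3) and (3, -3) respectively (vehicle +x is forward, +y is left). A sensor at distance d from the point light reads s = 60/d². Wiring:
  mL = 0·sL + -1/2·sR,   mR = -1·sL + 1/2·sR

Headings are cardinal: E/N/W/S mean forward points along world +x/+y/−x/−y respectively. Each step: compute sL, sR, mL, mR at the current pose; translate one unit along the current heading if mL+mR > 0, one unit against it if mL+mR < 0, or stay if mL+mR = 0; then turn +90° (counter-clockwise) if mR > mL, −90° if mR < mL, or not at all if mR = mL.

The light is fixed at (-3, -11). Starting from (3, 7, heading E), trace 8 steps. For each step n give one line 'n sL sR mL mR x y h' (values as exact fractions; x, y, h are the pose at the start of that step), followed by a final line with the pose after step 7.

0 10/87 10/51 -5/51 -25/1479 3 7 E
1 12/89 12/101 -6/101 -678/8989 2 7 N
2 15/116 3/13 -3/26 -21/1508 2 6 E
3 60/401 60/449 -30/449 -14910/180049 1 6 N
4 6/41 30/109 -15/109 -39/4469 1 5 E
5 60/361 60/397 -30/397 -12990/143317 0 5 N
6 1/6 1/3 -1/6 0 0 4 E
7 12/65 60/349 -30/349 -2238/22685 -1 4 N
final -1 3 E

n=0: pose=(3,7,E); sL=10/87, sR=10/51; mL=-5/51, mR=-25/1479; mL+mR=-10/87 → advance -1; mR−mL=40/493 → turn +1·90°
n=1: pose=(2,7,N); sL=12/89, sR=12/101; mL=-6/101, mR=-678/8989; mL+mR=-12/89 → advance -1; mR−mL=-144/8989 → turn -1·90°
n=2: pose=(2,6,E); sL=15/116, sR=3/13; mL=-3/26, mR=-21/1508; mL+mR=-15/116 → advance -1; mR−mL=153/1508 → turn +1·90°
n=3: pose=(1,6,N); sL=60/401, sR=60/449; mL=-30/449, mR=-14910/180049; mL+mR=-60/401 → advance -1; mR−mL=-2880/180049 → turn -1·90°
n=4: pose=(1,5,E); sL=6/41, sR=30/109; mL=-15/109, mR=-39/4469; mL+mR=-6/41 → advance -1; mR−mL=576/4469 → turn +1·90°
n=5: pose=(0,5,N); sL=60/361, sR=60/397; mL=-30/397, mR=-12990/143317; mL+mR=-60/361 → advance -1; mR−mL=-2160/143317 → turn -1·90°
n=6: pose=(0,4,E); sL=1/6, sR=1/3; mL=-1/6, mR=0; mL+mR=-1/6 → advance -1; mR−mL=1/6 → turn +1·90°
n=7: pose=(-1,4,N); sL=12/65, sR=60/349; mL=-30/349, mR=-2238/22685; mL+mR=-12/65 → advance -1; mR−mL=-288/22685 → turn -1·90°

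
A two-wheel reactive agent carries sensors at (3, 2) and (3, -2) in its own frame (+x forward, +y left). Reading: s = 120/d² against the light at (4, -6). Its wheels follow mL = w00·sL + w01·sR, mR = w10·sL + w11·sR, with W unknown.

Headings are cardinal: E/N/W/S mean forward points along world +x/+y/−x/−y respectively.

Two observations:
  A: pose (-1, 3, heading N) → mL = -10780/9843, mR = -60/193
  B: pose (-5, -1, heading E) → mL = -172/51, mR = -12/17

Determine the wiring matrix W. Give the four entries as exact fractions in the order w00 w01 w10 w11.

-1/2 -1 -1/2 0

obs A: pose=(-1,3,N) → sL=120/193, sR=40/51, mL=-10780/9843, mR=-60/193
obs B: pose=(-5,-1,E) → sL=24/17, sR=8/3, mL=-172/51, mR=-12/17
sensor matrix S = [[120/193, 40/51], [24/17, 8/3]]; det S = 30720/55777
solve [mL_A; mL_B] = S·[w00; w01] and [mR_A; mR_B] = S·[w10; w11]:
  w00 = -1/2, w01 = -1, w10 = -1/2, w11 = 0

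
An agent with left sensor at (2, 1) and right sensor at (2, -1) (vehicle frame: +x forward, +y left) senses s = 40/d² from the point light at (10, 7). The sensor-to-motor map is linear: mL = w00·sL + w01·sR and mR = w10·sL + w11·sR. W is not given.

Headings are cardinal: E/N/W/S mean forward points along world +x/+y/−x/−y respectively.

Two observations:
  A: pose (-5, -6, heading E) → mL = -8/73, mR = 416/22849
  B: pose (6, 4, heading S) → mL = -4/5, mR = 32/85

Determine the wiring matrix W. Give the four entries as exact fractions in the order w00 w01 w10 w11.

obs A: pose=(-5,-6,E) → sL=40/313, sR=8/73, mL=-8/73, mR=416/22849
obs B: pose=(6,4,S) → sL=20/17, sR=4/5, mL=-4/5, mR=32/85
sensor matrix S = [[40/313, 8/73], [20/17, 4/5]]; det S = -10368/388433
solve [mL_A; mL_B] = S·[w00; w01] and [mR_A; mR_B] = S·[w10; w11]:
  w00 = 0, w01 = -1, w10 = 1, w11 = -1

0 -1 1 -1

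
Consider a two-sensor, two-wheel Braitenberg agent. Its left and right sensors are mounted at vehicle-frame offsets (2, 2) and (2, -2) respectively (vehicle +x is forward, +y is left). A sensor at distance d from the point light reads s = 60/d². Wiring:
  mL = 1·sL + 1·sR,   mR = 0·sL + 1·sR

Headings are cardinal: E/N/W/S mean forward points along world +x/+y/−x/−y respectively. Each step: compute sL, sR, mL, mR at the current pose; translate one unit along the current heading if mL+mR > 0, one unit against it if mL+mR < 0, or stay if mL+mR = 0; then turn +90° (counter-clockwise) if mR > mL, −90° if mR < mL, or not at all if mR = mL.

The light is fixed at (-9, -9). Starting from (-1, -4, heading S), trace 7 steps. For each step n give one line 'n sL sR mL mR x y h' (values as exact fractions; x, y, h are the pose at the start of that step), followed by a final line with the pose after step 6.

n=0: pose=(-1,-4,S); sL=60/109, sR=4/3; mL=616/327, mR=4/3; mL+mR=1052/327 → advance +1; mR−mL=-60/109 → turn -1·90°
n=1: pose=(-1,-5,W); sL=3/2, sR=5/6; mL=7/3, mR=5/6; mL+mR=19/6 → advance +1; mR−mL=-3/2 → turn -1·90°
n=2: pose=(-2,-5,N); sL=60/61, sR=20/39; mL=3560/2379, mR=20/39; mL+mR=4780/2379 → advance +1; mR−mL=-60/61 → turn -1·90°
n=3: pose=(-2,-4,E); sL=6/13, sR=2/3; mL=44/39, mR=2/3; mL+mR=70/39 → advance +1; mR−mL=-6/13 → turn -1·90°
n=4: pose=(-1,-4,S); sL=60/109, sR=4/3; mL=616/327, mR=4/3; mL+mR=1052/327 → advance +1; mR−mL=-60/109 → turn -1·90°
n=5: pose=(-1,-5,W); sL=3/2, sR=5/6; mL=7/3, mR=5/6; mL+mR=19/6 → advance +1; mR−mL=-3/2 → turn -1·90°
n=6: pose=(-2,-5,N); sL=60/61, sR=20/39; mL=3560/2379, mR=20/39; mL+mR=4780/2379 → advance +1; mR−mL=-60/61 → turn -1·90°

0 60/109 4/3 616/327 4/3 -1 -4 S
1 3/2 5/6 7/3 5/6 -1 -5 W
2 60/61 20/39 3560/2379 20/39 -2 -5 N
3 6/13 2/3 44/39 2/3 -2 -4 E
4 60/109 4/3 616/327 4/3 -1 -4 S
5 3/2 5/6 7/3 5/6 -1 -5 W
6 60/61 20/39 3560/2379 20/39 -2 -5 N
final -2 -4 E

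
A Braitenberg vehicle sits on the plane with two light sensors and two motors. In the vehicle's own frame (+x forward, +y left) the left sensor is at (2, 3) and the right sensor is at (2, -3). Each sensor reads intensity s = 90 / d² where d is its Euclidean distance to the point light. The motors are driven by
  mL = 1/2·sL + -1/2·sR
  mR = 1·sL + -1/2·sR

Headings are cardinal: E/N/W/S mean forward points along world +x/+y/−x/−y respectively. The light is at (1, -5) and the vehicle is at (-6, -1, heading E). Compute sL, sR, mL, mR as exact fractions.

left sensor world pos  = (-4, 2); dL² = 74
right sensor world pos = (-4, -4); dR² = 26
sL = 90/74 = 45/37
sR = 90/26 = 45/13
mL = 1/2·sL + -1/2·sR = -540/481
mR = 1·sL + -1/2·sR = -495/962

45/37 45/13 -540/481 -495/962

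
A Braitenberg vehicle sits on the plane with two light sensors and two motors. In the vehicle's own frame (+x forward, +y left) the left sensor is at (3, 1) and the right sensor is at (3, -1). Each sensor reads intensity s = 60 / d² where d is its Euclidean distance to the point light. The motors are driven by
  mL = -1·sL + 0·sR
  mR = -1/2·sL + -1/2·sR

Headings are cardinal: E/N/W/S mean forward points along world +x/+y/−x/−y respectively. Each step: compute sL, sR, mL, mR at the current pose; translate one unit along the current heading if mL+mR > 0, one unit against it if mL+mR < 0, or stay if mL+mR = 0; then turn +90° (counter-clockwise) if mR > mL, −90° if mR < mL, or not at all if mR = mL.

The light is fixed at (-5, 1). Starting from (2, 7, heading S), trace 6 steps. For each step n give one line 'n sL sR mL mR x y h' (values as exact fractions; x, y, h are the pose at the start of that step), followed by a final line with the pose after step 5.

0 60/73 4/3 -60/73 -236/219 2 7 S
1 15/13 3/4 -15/13 -99/104 2 8 W
2 60/97 12/13 -60/97 -972/1261 3 8 S
3 30/37 30/53 -30/37 -1350/1961 3 9 W
4 12/25 60/89 -12/25 -1284/2225 4 9 S
5 3/5 15/34 -3/5 -177/340 4 10 W
final 5 10 S

n=0: pose=(2,7,S); sL=60/73, sR=4/3; mL=-60/73, mR=-236/219; mL+mR=-416/219 → advance -1; mR−mL=-56/219 → turn -1·90°
n=1: pose=(2,8,W); sL=15/13, sR=3/4; mL=-15/13, mR=-99/104; mL+mR=-219/104 → advance -1; mR−mL=21/104 → turn +1·90°
n=2: pose=(3,8,S); sL=60/97, sR=12/13; mL=-60/97, mR=-972/1261; mL+mR=-1752/1261 → advance -1; mR−mL=-192/1261 → turn -1·90°
n=3: pose=(3,9,W); sL=30/37, sR=30/53; mL=-30/37, mR=-1350/1961; mL+mR=-2940/1961 → advance -1; mR−mL=240/1961 → turn +1·90°
n=4: pose=(4,9,S); sL=12/25, sR=60/89; mL=-12/25, mR=-1284/2225; mL+mR=-2352/2225 → advance -1; mR−mL=-216/2225 → turn -1·90°
n=5: pose=(4,10,W); sL=3/5, sR=15/34; mL=-3/5, mR=-177/340; mL+mR=-381/340 → advance -1; mR−mL=27/340 → turn +1·90°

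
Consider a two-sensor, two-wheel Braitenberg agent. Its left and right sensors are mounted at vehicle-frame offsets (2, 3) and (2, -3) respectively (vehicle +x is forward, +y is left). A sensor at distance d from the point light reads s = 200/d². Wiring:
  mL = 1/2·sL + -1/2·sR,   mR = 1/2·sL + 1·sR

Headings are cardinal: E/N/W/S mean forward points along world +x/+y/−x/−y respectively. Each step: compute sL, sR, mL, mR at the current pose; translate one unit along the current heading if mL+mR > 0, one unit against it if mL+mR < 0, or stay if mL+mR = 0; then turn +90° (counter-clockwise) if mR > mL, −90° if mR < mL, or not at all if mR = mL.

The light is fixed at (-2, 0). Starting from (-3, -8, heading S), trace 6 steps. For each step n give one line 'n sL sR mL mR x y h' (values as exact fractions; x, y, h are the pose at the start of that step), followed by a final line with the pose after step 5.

n=0: pose=(-3,-8,S); sL=25/13, sR=50/29; mL=75/754, mR=2025/754; mL+mR=1050/377 → advance +1; mR−mL=75/29 → turn +1·90°
n=1: pose=(-3,-9,E); sL=200/37, sR=40/29; mL=2160/1073, mR=4380/1073; mL+mR=6540/1073 → advance +1; mR−mL=60/29 → turn +1·90°
n=2: pose=(-2,-9,N); sL=100/29, sR=100/29; mL=0, mR=150/29; mL+mR=150/29 → advance +1; mR−mL=150/29 → turn +1·90°
n=3: pose=(-2,-8,W); sL=8/5, sR=200/29; mL=-384/145, mR=1116/145; mL+mR=732/145 → advance +1; mR−mL=300/29 → turn +1·90°
n=4: pose=(-3,-8,S); sL=25/13, sR=50/29; mL=75/754, mR=2025/754; mL+mR=1050/377 → advance +1; mR−mL=75/29 → turn +1·90°
n=5: pose=(-3,-9,E); sL=200/37, sR=40/29; mL=2160/1073, mR=4380/1073; mL+mR=6540/1073 → advance +1; mR−mL=60/29 → turn +1·90°

0 25/13 50/29 75/754 2025/754 -3 -8 S
1 200/37 40/29 2160/1073 4380/1073 -3 -9 E
2 100/29 100/29 0 150/29 -2 -9 N
3 8/5 200/29 -384/145 1116/145 -2 -8 W
4 25/13 50/29 75/754 2025/754 -3 -8 S
5 200/37 40/29 2160/1073 4380/1073 -3 -9 E
final -2 -9 N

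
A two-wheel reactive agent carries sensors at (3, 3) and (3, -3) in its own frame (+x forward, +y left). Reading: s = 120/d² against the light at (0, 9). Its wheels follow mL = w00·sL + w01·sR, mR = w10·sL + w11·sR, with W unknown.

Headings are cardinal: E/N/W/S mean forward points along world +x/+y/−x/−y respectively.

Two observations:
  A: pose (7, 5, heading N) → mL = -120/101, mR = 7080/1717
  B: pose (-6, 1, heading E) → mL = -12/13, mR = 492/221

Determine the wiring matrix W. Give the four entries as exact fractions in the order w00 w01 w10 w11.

0 -1 1/2 1/2

obs A: pose=(7,5,N) → sL=120/17, sR=120/101, mL=-120/101, mR=7080/1717
obs B: pose=(-6,1,E) → sL=60/17, sR=12/13, mL=-12/13, mR=492/221
sensor matrix S = [[120/17, 120/101], [60/17, 12/13]]; det S = 51840/22321
solve [mL_A; mL_B] = S·[w00; w01] and [mR_A; mR_B] = S·[w10; w11]:
  w00 = 0, w01 = -1, w10 = 1/2, w11 = 1/2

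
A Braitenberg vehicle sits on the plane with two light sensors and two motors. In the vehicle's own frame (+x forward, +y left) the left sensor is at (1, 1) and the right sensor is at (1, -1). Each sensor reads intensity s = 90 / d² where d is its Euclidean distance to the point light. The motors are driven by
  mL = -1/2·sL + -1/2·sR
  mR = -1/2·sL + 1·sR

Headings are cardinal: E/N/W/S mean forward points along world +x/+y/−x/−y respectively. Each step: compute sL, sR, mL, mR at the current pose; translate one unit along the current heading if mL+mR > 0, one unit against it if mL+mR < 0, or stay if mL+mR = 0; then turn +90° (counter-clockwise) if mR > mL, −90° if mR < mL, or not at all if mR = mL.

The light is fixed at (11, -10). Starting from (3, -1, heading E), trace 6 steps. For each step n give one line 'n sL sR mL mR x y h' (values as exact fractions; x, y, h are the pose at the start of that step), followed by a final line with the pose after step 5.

n=0: pose=(3,-1,E); sL=90/149, sR=90/113; mL=-11790/16837, mR=8325/16837; mL+mR=-3465/16837 → advance -1; mR−mL=135/113 → turn +1·90°
n=1: pose=(2,-1,N); sL=9/20, sR=45/82; mL=-819/1640, mR=531/1640; mL+mR=-36/205 → advance -1; mR−mL=135/164 → turn +1·90°
n=2: pose=(2,-2,W); sL=90/149, sR=90/181; mL=-14850/26969, mR=5265/26969; mL+mR=-9585/26969 → advance -1; mR−mL=135/181 → turn +1·90°
n=3: pose=(3,-2,S); sL=45/49, sR=9/13; mL=-513/637, mR=297/1274; mL+mR=-729/1274 → advance -1; mR−mL=27/26 → turn +1·90°
n=4: pose=(3,-1,E); sL=90/149, sR=90/113; mL=-11790/16837, mR=8325/16837; mL+mR=-3465/16837 → advance -1; mR−mL=135/113 → turn +1·90°
n=5: pose=(2,-1,N); sL=9/20, sR=45/82; mL=-819/1640, mR=531/1640; mL+mR=-36/205 → advance -1; mR−mL=135/164 → turn +1·90°

0 90/149 90/113 -11790/16837 8325/16837 3 -1 E
1 9/20 45/82 -819/1640 531/1640 2 -1 N
2 90/149 90/181 -14850/26969 5265/26969 2 -2 W
3 45/49 9/13 -513/637 297/1274 3 -2 S
4 90/149 90/113 -11790/16837 8325/16837 3 -1 E
5 9/20 45/82 -819/1640 531/1640 2 -1 N
final 2 -2 W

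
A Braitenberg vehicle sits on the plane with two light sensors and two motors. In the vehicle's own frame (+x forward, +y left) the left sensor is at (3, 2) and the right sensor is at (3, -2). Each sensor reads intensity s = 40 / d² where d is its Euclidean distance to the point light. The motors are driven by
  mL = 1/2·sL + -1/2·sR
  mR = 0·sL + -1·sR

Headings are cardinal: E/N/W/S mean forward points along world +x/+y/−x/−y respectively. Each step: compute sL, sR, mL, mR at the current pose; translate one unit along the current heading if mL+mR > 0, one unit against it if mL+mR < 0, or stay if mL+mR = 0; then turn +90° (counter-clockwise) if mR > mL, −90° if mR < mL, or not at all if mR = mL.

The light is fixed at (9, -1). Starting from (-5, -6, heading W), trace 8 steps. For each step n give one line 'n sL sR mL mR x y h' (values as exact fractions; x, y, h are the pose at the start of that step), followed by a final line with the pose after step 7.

n=0: pose=(-5,-6,W); sL=20/169, sR=20/149; mL=-200/25181, mR=-20/149; mL+mR=-3580/25181 → advance -1; mR−mL=-3180/25181 → turn -1·90°
n=1: pose=(-4,-6,N); sL=40/229, sR=8/25; mL=-416/5725, mR=-8/25; mL+mR=-2248/5725 → advance -1; mR−mL=-1416/5725 → turn -1·90°
n=2: pose=(-4,-7,E); sL=10/29, sR=10/41; mL=60/1189, mR=-10/41; mL+mR=-230/1189 → advance -1; mR−mL=-350/1189 → turn -1·90°
n=3: pose=(-5,-7,S); sL=8/45, sR=40/337; mL=448/15165, mR=-40/337; mL+mR=-1352/15165 → advance -1; mR−mL=-2248/15165 → turn -1·90°
n=4: pose=(-5,-6,W); sL=20/169, sR=20/149; mL=-200/25181, mR=-20/149; mL+mR=-3580/25181 → advance -1; mR−mL=-3180/25181 → turn -1·90°
n=5: pose=(-4,-6,N); sL=40/229, sR=8/25; mL=-416/5725, mR=-8/25; mL+mR=-2248/5725 → advance -1; mR−mL=-1416/5725 → turn -1·90°
n=6: pose=(-4,-7,E); sL=10/29, sR=10/41; mL=60/1189, mR=-10/41; mL+mR=-230/1189 → advance -1; mR−mL=-350/1189 → turn -1·90°
n=7: pose=(-5,-7,S); sL=8/45, sR=40/337; mL=448/15165, mR=-40/337; mL+mR=-1352/15165 → advance -1; mR−mL=-2248/15165 → turn -1·90°

0 20/169 20/149 -200/25181 -20/149 -5 -6 W
1 40/229 8/25 -416/5725 -8/25 -4 -6 N
2 10/29 10/41 60/1189 -10/41 -4 -7 E
3 8/45 40/337 448/15165 -40/337 -5 -7 S
4 20/169 20/149 -200/25181 -20/149 -5 -6 W
5 40/229 8/25 -416/5725 -8/25 -4 -6 N
6 10/29 10/41 60/1189 -10/41 -4 -7 E
7 8/45 40/337 448/15165 -40/337 -5 -7 S
final -5 -6 W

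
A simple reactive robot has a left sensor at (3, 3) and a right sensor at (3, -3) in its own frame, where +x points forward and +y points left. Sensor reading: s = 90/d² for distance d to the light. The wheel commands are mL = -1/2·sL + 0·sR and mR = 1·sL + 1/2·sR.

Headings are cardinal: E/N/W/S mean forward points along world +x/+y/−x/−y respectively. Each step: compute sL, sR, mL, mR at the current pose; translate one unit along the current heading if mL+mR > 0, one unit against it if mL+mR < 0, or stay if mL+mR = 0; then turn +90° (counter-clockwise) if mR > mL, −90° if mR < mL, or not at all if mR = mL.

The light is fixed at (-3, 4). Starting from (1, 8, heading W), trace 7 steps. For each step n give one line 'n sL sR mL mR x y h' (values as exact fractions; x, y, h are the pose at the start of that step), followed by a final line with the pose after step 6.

0 45 9/5 -45/2 459/10 1 8 W
1 90/37 90 -45/37 1755/37 0 8 S
2 5/4 5/2 -5/8 5/2 0 7 E
3 90/37 18/17 -45/37 1863/629 1 7 N
4 45 9/5 -45/2 459/10 1 8 W
5 90/37 90 -45/37 1755/37 0 8 S
6 5/4 5/2 -5/8 5/2 0 7 E
final 1 7 N

n=0: pose=(1,8,W); sL=45, sR=9/5; mL=-45/2, mR=459/10; mL+mR=117/5 → advance +1; mR−mL=342/5 → turn +1·90°
n=1: pose=(0,8,S); sL=90/37, sR=90; mL=-45/37, mR=1755/37; mL+mR=1710/37 → advance +1; mR−mL=1800/37 → turn +1·90°
n=2: pose=(0,7,E); sL=5/4, sR=5/2; mL=-5/8, mR=5/2; mL+mR=15/8 → advance +1; mR−mL=25/8 → turn +1·90°
n=3: pose=(1,7,N); sL=90/37, sR=18/17; mL=-45/37, mR=1863/629; mL+mR=1098/629 → advance +1; mR−mL=2628/629 → turn +1·90°
n=4: pose=(1,8,W); sL=45, sR=9/5; mL=-45/2, mR=459/10; mL+mR=117/5 → advance +1; mR−mL=342/5 → turn +1·90°
n=5: pose=(0,8,S); sL=90/37, sR=90; mL=-45/37, mR=1755/37; mL+mR=1710/37 → advance +1; mR−mL=1800/37 → turn +1·90°
n=6: pose=(0,7,E); sL=5/4, sR=5/2; mL=-5/8, mR=5/2; mL+mR=15/8 → advance +1; mR−mL=25/8 → turn +1·90°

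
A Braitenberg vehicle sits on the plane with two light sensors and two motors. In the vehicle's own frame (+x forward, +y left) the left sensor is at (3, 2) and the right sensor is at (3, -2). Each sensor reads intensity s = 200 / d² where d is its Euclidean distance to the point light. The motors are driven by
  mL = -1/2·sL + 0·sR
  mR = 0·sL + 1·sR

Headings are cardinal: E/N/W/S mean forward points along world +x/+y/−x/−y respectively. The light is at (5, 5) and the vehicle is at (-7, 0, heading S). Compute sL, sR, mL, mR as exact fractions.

50/41 10/13 -25/41 10/13

left sensor world pos  = (-5, -3); dL² = 164
right sensor world pos = (-9, -3); dR² = 260
sL = 200/164 = 50/41
sR = 200/260 = 10/13
mL = -1/2·sL + 0·sR = -25/41
mR = 0·sL + 1·sR = 10/13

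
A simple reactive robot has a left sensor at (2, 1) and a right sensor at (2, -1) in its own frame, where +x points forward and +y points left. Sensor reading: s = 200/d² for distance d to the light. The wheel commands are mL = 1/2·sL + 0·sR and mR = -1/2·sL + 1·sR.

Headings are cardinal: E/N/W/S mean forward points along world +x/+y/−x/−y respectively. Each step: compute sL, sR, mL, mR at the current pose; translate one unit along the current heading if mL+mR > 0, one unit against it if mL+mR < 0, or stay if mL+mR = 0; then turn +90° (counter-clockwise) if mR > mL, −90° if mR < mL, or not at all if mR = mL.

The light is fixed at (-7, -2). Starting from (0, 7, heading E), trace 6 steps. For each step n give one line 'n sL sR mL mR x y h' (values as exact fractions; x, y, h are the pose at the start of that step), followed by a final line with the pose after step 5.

n=0: pose=(0,7,E); sL=200/181, sR=40/29; mL=100/181, mR=4340/5249; mL+mR=40/29 → advance +1; mR−mL=1440/5249 → turn +1·90°
n=1: pose=(1,7,N); sL=20/17, sR=100/101; mL=10/17, mR=690/1717; mL+mR=100/101 → advance +1; mR−mL=-320/1717 → turn -1·90°
n=2: pose=(1,8,E); sL=200/221, sR=200/181; mL=100/221, mR=26100/40001; mL+mR=200/181 → advance +1; mR−mL=8000/40001 → turn +1·90°
n=3: pose=(2,8,N); sL=25/26, sR=50/61; mL=25/52, mR=1075/3172; mL+mR=50/61 → advance +1; mR−mL=-225/1586 → turn -1·90°
n=4: pose=(2,9,E); sL=40/53, sR=200/221; mL=20/53, mR=6180/11713; mL+mR=200/221 → advance +1; mR−mL=1760/11713 → turn +1·90°
n=5: pose=(3,9,N); sL=4/5, sR=20/29; mL=2/5, mR=42/145; mL+mR=20/29 → advance +1; mR−mL=-16/145 → turn -1·90°

0 200/181 40/29 100/181 4340/5249 0 7 E
1 20/17 100/101 10/17 690/1717 1 7 N
2 200/221 200/181 100/221 26100/40001 1 8 E
3 25/26 50/61 25/52 1075/3172 2 8 N
4 40/53 200/221 20/53 6180/11713 2 9 E
5 4/5 20/29 2/5 42/145 3 9 N
final 3 10 E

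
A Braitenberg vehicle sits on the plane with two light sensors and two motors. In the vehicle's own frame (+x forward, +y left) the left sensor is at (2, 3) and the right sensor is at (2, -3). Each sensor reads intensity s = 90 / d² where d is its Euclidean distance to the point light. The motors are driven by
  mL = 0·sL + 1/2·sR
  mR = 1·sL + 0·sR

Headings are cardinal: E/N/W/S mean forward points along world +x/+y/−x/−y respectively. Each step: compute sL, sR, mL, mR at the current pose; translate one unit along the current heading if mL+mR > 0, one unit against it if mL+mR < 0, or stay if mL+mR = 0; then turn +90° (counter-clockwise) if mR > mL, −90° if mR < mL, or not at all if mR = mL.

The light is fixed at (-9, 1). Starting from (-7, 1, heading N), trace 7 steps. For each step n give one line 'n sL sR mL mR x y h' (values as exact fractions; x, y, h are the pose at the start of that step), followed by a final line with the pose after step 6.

0 18 90/29 45/29 18 -7 1 N
1 45/2 45/8 45/16 45/2 -7 2 W
2 90/17 18 9 90/17 -8 2 S
3 9 9 9/2 9 -8 1 W
4 90/13 90/13 45/13 90/13 -9 1 S
5 45/4 9/2 9/4 45/4 -9 0 E
6 18 90/17 45/17 18 -8 0 N
final -8 1 W

n=0: pose=(-7,1,N); sL=18, sR=90/29; mL=45/29, mR=18; mL+mR=567/29 → advance +1; mR−mL=477/29 → turn +1·90°
n=1: pose=(-7,2,W); sL=45/2, sR=45/8; mL=45/16, mR=45/2; mL+mR=405/16 → advance +1; mR−mL=315/16 → turn +1·90°
n=2: pose=(-8,2,S); sL=90/17, sR=18; mL=9, mR=90/17; mL+mR=243/17 → advance +1; mR−mL=-63/17 → turn -1·90°
n=3: pose=(-8,1,W); sL=9, sR=9; mL=9/2, mR=9; mL+mR=27/2 → advance +1; mR−mL=9/2 → turn +1·90°
n=4: pose=(-9,1,S); sL=90/13, sR=90/13; mL=45/13, mR=90/13; mL+mR=135/13 → advance +1; mR−mL=45/13 → turn +1·90°
n=5: pose=(-9,0,E); sL=45/4, sR=9/2; mL=9/4, mR=45/4; mL+mR=27/2 → advance +1; mR−mL=9 → turn +1·90°
n=6: pose=(-8,0,N); sL=18, sR=90/17; mL=45/17, mR=18; mL+mR=351/17 → advance +1; mR−mL=261/17 → turn +1·90°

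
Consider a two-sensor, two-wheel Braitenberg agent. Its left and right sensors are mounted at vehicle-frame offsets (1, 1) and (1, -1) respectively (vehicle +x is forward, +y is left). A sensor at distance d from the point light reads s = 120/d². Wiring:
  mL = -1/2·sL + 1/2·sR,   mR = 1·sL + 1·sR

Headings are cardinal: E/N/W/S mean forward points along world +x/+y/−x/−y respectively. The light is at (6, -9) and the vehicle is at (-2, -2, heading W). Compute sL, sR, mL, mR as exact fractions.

left sensor world pos  = (-3, -3); dL² = 117
right sensor world pos = (-3, -1); dR² = 145
sL = 120/117 = 40/39
sR = 120/145 = 24/29
mL = -1/2·sL + 1/2·sR = -112/1131
mR = 1·sL + 1·sR = 2096/1131

40/39 24/29 -112/1131 2096/1131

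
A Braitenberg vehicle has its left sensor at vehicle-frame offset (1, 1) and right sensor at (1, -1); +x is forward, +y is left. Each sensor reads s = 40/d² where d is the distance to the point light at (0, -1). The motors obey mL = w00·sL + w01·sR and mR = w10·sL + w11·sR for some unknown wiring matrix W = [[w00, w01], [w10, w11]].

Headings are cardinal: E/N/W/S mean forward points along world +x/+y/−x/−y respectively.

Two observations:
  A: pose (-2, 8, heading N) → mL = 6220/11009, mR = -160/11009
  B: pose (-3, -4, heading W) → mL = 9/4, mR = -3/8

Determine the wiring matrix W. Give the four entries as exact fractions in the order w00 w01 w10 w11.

obs A: pose=(-2,8,N) → sL=40/109, sR=40/101, mL=6220/11009, mR=-160/11009
obs B: pose=(-3,-4,W) → sL=5/4, sR=2, mL=9/4, mR=-3/8
sensor matrix S = [[40/109, 40/101], [5/4, 2]]; det S = 2630/11009
solve [mL_A; mL_B] = S·[w00; w01] and [mR_A; mR_B] = S·[w10; w11]:
  w00 = 1, w01 = 1/2, w10 = 1/2, w11 = -1/2

1 1/2 1/2 -1/2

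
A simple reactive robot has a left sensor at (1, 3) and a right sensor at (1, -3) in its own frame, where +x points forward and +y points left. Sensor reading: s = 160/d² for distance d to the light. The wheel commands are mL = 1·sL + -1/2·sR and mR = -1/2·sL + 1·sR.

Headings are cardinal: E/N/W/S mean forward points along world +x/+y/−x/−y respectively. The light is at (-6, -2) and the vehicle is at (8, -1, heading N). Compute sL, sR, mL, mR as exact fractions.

left sensor world pos  = (5, 0); dL² = 125
right sensor world pos = (11, 0); dR² = 293
sL = 160/125 = 32/25
sR = 160/293 = 160/293
mL = 1·sL + -1/2·sR = 7376/7325
mR = -1/2·sL + 1·sR = -688/7325

32/25 160/293 7376/7325 -688/7325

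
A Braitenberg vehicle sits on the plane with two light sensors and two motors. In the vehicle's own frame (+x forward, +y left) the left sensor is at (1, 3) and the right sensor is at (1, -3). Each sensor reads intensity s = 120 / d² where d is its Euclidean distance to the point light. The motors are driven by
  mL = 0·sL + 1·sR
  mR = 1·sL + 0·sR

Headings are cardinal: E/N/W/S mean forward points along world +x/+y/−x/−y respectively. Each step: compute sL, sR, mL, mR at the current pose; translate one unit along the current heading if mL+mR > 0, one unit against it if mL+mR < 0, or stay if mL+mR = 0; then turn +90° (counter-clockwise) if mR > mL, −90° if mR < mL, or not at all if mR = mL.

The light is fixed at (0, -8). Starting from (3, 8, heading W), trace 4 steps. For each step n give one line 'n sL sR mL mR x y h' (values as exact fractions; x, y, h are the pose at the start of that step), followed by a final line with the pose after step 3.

n=0: pose=(3,8,W); sL=120/173, sR=24/73; mL=24/73, mR=120/173; mL+mR=12912/12629 → advance +1; mR−mL=4608/12629 → turn +1·90°
n=1: pose=(2,8,S); sL=12/25, sR=60/113; mL=60/113, mR=12/25; mL+mR=2856/2825 → advance +1; mR−mL=-144/2825 → turn -1·90°
n=2: pose=(2,7,W); sL=24/29, sR=24/65; mL=24/65, mR=24/29; mL+mR=2256/1885 → advance +1; mR−mL=864/1885 → turn +1·90°
n=3: pose=(1,7,S); sL=30/53, sR=3/5; mL=3/5, mR=30/53; mL+mR=309/265 → advance +1; mR−mL=-9/265 → turn -1·90°

0 120/173 24/73 24/73 120/173 3 8 W
1 12/25 60/113 60/113 12/25 2 8 S
2 24/29 24/65 24/65 24/29 2 7 W
3 30/53 3/5 3/5 30/53 1 7 S
final 1 6 W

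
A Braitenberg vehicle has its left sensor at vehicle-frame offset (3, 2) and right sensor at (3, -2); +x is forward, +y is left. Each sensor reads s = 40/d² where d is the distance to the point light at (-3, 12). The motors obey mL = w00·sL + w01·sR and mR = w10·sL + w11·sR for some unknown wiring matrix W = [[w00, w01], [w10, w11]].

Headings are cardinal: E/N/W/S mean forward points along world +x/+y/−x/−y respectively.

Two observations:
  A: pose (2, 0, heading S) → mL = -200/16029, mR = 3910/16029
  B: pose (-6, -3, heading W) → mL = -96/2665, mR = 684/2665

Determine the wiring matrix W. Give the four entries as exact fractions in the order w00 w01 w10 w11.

1/2 -1/2 1/2 1

obs A: pose=(2,0,S) → sL=20/137, sR=20/117, mL=-200/16029, mR=3910/16029
obs B: pose=(-6,-3,W) → sL=8/65, sR=8/41, mL=-96/2665, mR=684/2665
sensor matrix S = [[20/137, 20/117], [8/65, 8/41]]; det S = 63616/8543457
solve [mL_A; mL_B] = S·[w00; w01] and [mR_A; mR_B] = S·[w10; w11]:
  w00 = 1/2, w01 = -1/2, w10 = 1/2, w11 = 1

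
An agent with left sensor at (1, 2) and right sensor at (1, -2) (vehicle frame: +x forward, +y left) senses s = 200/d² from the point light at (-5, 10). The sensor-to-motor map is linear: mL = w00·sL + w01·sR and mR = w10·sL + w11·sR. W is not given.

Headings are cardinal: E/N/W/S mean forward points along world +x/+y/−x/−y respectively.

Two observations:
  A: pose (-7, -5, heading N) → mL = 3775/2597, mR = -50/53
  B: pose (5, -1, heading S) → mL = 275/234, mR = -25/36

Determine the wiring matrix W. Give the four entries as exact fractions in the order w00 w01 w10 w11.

obs A: pose=(-7,-5,N) → sL=50/53, sR=50/49, mL=3775/2597, mR=-50/53
obs B: pose=(5,-1,S) → sL=25/36, sR=25/26, mL=275/234, mR=-25/36
sensor matrix S = [[50/53, 50/49], [25/36, 25/26]]; det S = 120625/607698
solve [mL_A; mL_B] = S·[w00; w01] and [mR_A; mR_B] = S·[w10; w11]:
  w00 = 1, w01 = 1/2, w10 = -1, w11 = 0

1 1/2 -1 0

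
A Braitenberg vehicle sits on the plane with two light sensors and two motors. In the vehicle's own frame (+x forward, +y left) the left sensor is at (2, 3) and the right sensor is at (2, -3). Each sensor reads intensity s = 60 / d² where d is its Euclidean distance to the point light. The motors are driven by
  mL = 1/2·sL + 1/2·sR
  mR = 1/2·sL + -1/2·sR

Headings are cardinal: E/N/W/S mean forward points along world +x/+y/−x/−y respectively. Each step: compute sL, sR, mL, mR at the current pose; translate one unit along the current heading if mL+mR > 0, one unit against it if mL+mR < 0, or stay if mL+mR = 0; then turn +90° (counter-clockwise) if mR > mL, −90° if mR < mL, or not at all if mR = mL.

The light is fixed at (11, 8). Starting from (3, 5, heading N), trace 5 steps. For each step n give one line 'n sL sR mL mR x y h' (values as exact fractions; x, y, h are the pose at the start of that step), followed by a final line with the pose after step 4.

n=0: pose=(3,5,N); sL=30/61, sR=30/13; mL=1110/793, mR=-720/793; mL+mR=30/61 → advance +1; mR−mL=-30/13 → turn -1·90°
n=1: pose=(3,6,E); sL=60/37, sR=60/61; mL=2940/2257, mR=720/2257; mL+mR=60/37 → advance +1; mR−mL=-60/61 → turn -1·90°
n=2: pose=(4,6,S); sL=15/8, sR=15/29; mL=555/464, mR=315/464; mL+mR=15/8 → advance +1; mR−mL=-15/29 → turn -1·90°
n=3: pose=(4,5,W); sL=20/39, sR=20/27; mL=220/351, mR=-40/351; mL+mR=20/39 → advance +1; mR−mL=-20/27 → turn -1·90°
n=4: pose=(3,5,N); sL=30/61, sR=30/13; mL=1110/793, mR=-720/793; mL+mR=30/61 → advance +1; mR−mL=-30/13 → turn -1·90°

0 30/61 30/13 1110/793 -720/793 3 5 N
1 60/37 60/61 2940/2257 720/2257 3 6 E
2 15/8 15/29 555/464 315/464 4 6 S
3 20/39 20/27 220/351 -40/351 4 5 W
4 30/61 30/13 1110/793 -720/793 3 5 N
final 3 6 E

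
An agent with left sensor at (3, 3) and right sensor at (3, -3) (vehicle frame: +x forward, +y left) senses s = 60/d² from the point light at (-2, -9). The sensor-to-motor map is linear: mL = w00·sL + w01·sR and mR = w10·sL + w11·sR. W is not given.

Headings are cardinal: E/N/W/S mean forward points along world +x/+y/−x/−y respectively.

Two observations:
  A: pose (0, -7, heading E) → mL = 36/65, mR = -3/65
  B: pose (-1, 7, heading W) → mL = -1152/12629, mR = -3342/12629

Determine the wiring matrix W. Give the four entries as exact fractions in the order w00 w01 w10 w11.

obs A: pose=(0,-7,E) → sL=6/5, sR=30/13, mL=36/65, mR=-3/65
obs B: pose=(-1,7,W) → sL=60/173, sR=12/73, mL=-1152/12629, mR=-3342/12629
sensor matrix S = [[6/5, 30/13], [60/173, 12/73]]; det S = -495072/820885
solve [mL_A; mL_B] = S·[w00; w01] and [mR_A; mR_B] = S·[w10; w11]:
  w00 = -1/2, w01 = 1/2, w10 = -1, w11 = 1/2

-1/2 1/2 -1 1/2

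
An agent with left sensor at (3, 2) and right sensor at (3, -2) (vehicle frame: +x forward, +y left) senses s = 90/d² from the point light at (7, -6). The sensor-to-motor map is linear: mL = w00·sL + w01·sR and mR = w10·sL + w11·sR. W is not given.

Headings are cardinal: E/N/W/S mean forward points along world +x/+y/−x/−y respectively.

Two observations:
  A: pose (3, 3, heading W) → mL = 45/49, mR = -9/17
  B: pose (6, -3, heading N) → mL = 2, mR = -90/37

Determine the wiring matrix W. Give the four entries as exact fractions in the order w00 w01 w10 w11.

1 0 0 -1

obs A: pose=(3,3,W) → sL=45/49, sR=9/17, mL=45/49, mR=-9/17
obs B: pose=(6,-3,N) → sL=2, sR=90/37, mL=2, mR=-90/37
sensor matrix S = [[45/49, 9/17], [2, 90/37]]; det S = 36216/30821
solve [mL_A; mL_B] = S·[w00; w01] and [mR_A; mR_B] = S·[w10; w11]:
  w00 = 1, w01 = 0, w10 = 0, w11 = -1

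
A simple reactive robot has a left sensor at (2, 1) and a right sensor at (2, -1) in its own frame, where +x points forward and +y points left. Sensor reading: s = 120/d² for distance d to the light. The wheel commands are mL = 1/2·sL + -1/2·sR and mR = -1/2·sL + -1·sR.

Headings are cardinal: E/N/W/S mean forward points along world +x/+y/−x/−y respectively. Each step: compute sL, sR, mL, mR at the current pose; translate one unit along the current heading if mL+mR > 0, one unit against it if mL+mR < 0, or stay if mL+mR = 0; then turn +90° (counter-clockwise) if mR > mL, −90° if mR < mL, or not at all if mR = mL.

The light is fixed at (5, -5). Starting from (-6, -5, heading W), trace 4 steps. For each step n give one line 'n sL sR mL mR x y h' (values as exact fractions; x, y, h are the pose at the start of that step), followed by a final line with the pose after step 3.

0 12/17 12/17 0 -18/17 -6 -5 W
1 24/25 24/17 -96/425 -804/425 -5 -5 N
2 15/8 30/17 15/272 -735/272 -5 -6 E
3 120/109 40/51 880/5559 -7420/5559 -6 -6 S
final -6 -5 W

n=0: pose=(-6,-5,W); sL=12/17, sR=12/17; mL=0, mR=-18/17; mL+mR=-18/17 → advance -1; mR−mL=-18/17 → turn -1·90°
n=1: pose=(-5,-5,N); sL=24/25, sR=24/17; mL=-96/425, mR=-804/425; mL+mR=-36/17 → advance -1; mR−mL=-708/425 → turn -1·90°
n=2: pose=(-5,-6,E); sL=15/8, sR=30/17; mL=15/272, mR=-735/272; mL+mR=-45/17 → advance -1; mR−mL=-375/136 → turn -1·90°
n=3: pose=(-6,-6,S); sL=120/109, sR=40/51; mL=880/5559, mR=-7420/5559; mL+mR=-20/17 → advance -1; mR−mL=-8300/5559 → turn -1·90°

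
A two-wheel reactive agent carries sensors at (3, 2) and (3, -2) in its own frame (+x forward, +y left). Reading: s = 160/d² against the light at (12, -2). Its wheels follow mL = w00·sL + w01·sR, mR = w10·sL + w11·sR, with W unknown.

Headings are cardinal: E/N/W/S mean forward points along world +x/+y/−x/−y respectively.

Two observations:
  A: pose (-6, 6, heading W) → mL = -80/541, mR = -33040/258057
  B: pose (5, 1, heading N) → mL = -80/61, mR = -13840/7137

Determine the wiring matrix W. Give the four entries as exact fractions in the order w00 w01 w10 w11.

obs A: pose=(-6,6,W) → sL=160/477, sR=160/541, mL=-80/541, mR=-33040/258057
obs B: pose=(5,1,N) → sL=160/117, sR=160/61, mL=-80/61, mR=-13840/7137
sensor matrix S = [[160/477, 160/541], [160/117, 160/61]]; det S = 97280000/204639201
solve [mL_A; mL_B] = S·[w00; w01] and [mR_A; mR_B] = S·[w10; w11]:
  w00 = 0, w01 = -1/2, w10 = 1/2, w11 = -1

0 -1/2 1/2 -1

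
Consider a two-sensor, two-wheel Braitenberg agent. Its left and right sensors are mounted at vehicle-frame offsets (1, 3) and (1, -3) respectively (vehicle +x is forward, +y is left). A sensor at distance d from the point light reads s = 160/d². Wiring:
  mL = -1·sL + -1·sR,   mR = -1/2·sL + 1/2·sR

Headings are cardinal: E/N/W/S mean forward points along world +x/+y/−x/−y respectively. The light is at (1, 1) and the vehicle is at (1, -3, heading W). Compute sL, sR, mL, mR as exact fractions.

left sensor world pos  = (0, -6); dL² = 50
right sensor world pos = (0, 0); dR² = 2
sL = 160/50 = 16/5
sR = 160/2 = 80
mL = -1·sL + -1·sR = -416/5
mR = -1/2·sL + 1/2·sR = 192/5

16/5 80 -416/5 192/5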